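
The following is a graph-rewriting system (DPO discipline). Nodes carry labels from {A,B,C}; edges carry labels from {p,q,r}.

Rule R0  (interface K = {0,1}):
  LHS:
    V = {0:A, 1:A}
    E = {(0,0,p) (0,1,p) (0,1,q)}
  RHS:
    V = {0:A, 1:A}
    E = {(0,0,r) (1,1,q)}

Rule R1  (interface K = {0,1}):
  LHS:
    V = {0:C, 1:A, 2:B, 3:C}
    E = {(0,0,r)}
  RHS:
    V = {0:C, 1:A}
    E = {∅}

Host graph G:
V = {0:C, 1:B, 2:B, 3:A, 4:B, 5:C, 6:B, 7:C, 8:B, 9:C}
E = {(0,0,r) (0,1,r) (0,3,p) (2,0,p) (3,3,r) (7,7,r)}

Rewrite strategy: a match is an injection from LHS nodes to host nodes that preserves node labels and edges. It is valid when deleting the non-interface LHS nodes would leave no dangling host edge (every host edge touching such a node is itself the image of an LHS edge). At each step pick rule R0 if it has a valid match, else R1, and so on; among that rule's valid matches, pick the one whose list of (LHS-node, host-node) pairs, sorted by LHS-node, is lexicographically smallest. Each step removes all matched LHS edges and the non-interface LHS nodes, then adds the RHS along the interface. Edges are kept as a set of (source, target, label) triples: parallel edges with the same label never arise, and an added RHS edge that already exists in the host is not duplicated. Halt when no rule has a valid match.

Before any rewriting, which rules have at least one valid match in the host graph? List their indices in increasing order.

R0: no valid match — LHS pattern not found
R1: 12 valid matches — {0↦0, 1↦3, 2↦4, 3↦5}, {0↦0, 1↦3, 2↦4, 3↦9}, {0↦0, 1↦3, 2↦6, 3↦5} (+9 more)

Answer: [R1]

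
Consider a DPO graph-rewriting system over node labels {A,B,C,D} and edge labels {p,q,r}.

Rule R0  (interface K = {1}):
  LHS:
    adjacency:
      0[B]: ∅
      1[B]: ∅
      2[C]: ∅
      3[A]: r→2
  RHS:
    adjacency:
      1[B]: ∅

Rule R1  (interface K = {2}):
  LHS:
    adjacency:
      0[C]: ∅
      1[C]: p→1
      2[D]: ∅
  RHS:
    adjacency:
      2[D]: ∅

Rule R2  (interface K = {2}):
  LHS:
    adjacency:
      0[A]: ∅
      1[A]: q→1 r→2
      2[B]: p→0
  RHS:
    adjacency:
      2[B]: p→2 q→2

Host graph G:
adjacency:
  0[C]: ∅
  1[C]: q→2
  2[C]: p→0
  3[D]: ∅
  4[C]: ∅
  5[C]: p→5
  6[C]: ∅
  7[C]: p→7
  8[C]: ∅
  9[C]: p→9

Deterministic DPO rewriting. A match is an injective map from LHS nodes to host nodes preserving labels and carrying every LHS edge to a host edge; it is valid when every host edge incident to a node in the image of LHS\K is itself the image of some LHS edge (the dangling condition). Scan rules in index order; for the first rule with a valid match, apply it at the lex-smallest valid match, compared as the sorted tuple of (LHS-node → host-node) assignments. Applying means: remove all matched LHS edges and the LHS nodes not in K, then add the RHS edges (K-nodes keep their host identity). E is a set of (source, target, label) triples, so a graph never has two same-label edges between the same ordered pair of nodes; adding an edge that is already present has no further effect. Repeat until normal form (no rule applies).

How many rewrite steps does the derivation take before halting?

Answer: 3

Derivation:
initial: |V|=10 |E|=5  E = 1-q->2 2-p->0 5-p->5 7-p->7 9-p->9
step 1: apply R1 at {0↦4, 1↦5, 2↦3}  → |V|=8 |E|=4  E = 1-q->2 2-p->0 7-p->7 9-p->9
step 2: apply R1 at {0↦6, 1↦7, 2↦3}  → |V|=6 |E|=3  E = 1-q->2 2-p->0 9-p->9
step 3: apply R1 at {0↦8, 1↦9, 2↦3}  → |V|=4 |E|=2  E = 1-q->2 2-p->0
normal form: no rule applies after step 3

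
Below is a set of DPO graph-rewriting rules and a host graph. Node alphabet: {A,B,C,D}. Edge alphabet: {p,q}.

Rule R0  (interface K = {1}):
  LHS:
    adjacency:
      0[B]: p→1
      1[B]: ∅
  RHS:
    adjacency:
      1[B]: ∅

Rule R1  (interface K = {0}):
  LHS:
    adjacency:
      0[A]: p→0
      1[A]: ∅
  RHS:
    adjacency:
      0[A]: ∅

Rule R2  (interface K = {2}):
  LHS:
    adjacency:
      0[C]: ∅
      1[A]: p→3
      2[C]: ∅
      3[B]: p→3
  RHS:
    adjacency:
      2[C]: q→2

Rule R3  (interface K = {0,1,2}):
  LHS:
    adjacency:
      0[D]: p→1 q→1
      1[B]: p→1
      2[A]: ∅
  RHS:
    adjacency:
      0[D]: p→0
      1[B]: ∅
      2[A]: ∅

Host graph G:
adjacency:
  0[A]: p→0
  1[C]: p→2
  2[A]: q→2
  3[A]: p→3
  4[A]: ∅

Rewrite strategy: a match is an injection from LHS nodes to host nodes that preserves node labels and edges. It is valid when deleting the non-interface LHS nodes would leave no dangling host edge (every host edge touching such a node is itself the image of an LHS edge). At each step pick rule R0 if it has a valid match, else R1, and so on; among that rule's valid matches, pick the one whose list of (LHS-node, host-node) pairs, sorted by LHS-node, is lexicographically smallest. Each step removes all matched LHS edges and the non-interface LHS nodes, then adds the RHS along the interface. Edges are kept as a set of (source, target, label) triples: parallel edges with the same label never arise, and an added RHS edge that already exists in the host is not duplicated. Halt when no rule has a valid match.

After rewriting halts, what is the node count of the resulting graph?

Answer: 3

Derivation:
initial: |V|=5 |E|=4  E = 0-p->0 1-p->2 2-q->2 3-p->3
step 1: apply R1 at {0↦0, 1↦4}  → |V|=4 |E|=3  E = 1-p->2 2-q->2 3-p->3
step 2: apply R1 at {0↦3, 1↦0}  → |V|=3 |E|=2  E = 1-p->2 2-q->2
normal form: no rule applies after step 2
NF nodes: {1:C, 2:A, 3:A}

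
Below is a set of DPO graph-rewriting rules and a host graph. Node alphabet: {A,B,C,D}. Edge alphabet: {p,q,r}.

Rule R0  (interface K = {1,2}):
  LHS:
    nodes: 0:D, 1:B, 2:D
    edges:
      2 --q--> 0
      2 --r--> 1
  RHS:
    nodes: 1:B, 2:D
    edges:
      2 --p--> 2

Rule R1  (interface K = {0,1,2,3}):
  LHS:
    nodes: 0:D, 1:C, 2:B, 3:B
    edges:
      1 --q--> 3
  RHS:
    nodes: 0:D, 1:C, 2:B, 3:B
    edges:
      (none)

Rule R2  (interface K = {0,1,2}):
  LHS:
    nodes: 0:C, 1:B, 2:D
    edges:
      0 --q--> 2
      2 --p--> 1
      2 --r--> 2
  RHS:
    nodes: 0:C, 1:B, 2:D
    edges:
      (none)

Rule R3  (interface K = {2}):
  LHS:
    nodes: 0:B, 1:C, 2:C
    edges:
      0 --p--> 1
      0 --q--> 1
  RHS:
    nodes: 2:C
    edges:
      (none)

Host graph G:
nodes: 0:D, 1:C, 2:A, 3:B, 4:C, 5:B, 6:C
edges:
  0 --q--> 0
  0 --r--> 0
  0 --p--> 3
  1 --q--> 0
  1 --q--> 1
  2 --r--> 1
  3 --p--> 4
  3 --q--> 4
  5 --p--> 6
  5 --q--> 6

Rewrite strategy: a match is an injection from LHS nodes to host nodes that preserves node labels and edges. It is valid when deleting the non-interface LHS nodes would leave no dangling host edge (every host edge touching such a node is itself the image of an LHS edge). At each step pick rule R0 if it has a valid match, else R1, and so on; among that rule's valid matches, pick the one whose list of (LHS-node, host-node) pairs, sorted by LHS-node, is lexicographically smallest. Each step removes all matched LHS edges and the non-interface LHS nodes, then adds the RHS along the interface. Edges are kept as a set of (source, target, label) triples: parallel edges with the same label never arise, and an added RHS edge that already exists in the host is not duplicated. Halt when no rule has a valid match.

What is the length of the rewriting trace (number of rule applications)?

Answer: 3

Rewrite trace:
[0] host  ⇒  7 nodes, 10 edges  {0-q->0 0-r->0 0-p->3 1-q->0 1-q->1 2-r->1 3-p->4 3-q->4 5-p->6 5-q->6}
[1] R2 @ {0↦1, 1↦3, 2↦0}  ⇒  7 nodes, 7 edges  {0-q->0 1-q->1 2-r->1 3-p->4 3-q->4 5-p->6 5-q->6}
[2] R3 @ {0↦3, 1↦4, 2↦1}  ⇒  5 nodes, 5 edges  {0-q->0 1-q->1 2-r->1 5-p->6 5-q->6}
[3] R3 @ {0↦5, 1↦6, 2↦1}  ⇒  3 nodes, 3 edges  {0-q->0 1-q->1 2-r->1}
final graph: no rule applies after step 3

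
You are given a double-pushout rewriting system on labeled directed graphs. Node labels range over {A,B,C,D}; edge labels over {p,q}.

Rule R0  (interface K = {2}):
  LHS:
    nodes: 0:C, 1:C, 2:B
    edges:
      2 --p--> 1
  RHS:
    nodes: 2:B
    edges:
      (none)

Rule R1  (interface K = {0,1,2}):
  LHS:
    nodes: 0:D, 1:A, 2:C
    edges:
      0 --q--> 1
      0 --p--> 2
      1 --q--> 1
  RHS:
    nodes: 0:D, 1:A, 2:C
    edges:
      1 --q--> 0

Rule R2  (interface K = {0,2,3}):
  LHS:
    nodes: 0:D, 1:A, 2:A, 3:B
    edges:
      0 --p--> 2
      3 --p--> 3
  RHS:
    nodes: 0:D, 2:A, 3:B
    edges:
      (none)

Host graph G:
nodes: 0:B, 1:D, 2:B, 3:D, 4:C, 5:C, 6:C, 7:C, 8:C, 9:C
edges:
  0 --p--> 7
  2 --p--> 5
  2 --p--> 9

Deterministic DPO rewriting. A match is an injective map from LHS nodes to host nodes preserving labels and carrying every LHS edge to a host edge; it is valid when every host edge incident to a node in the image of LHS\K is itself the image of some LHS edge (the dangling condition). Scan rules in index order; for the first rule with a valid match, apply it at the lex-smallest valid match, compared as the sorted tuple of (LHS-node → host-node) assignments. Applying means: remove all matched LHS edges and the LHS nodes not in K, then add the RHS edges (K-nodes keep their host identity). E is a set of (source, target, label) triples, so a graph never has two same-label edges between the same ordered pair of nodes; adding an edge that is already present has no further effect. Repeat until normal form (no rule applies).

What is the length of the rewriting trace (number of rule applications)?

Answer: 3

Derivation:
start.  V:10 E:3  edges: 0-p->7 2-p->5 2-p->9
1. fire R0 via {0↦4, 1↦5, 2↦2}  →  V:8 E:2  edges: 0-p->7 2-p->9
2. fire R0 via {0↦6, 1↦7, 2↦0}  →  V:6 E:1  edges: 2-p->9
3. fire R0 via {0↦8, 1↦9, 2↦2}  →  V:4 E:0  edges: ∅
halt: no rule applies after step 3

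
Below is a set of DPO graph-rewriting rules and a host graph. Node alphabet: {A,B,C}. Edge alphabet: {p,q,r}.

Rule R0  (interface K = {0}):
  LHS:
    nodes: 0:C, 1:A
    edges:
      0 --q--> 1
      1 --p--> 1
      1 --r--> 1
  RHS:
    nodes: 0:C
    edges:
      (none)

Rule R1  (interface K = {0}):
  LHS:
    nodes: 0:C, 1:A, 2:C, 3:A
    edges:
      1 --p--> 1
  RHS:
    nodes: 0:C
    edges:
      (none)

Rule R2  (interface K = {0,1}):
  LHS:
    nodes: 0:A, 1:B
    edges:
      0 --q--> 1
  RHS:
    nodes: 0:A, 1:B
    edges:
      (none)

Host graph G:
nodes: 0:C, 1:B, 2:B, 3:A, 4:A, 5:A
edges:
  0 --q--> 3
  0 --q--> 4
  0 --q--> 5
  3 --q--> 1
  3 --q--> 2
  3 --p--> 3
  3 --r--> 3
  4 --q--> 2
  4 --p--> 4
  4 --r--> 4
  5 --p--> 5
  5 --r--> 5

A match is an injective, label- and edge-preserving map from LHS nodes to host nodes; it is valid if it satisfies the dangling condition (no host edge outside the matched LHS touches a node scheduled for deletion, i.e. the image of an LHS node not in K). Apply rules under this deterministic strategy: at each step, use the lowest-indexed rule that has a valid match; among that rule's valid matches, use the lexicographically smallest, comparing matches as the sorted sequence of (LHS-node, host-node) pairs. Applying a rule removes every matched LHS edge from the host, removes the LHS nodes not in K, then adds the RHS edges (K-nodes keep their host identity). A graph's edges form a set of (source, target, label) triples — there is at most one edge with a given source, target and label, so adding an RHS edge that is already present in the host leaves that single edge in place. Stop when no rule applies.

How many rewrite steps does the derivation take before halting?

start.  V:6 E:12  edges: 0-q->3 0-q->4 0-q->5 3-q->1 3-q->2 3-p->3 3-r->3 4-q->2 4-p->4 4-r->4 5-p->5 5-r->5
1. fire R0 via {0↦0, 1↦5}  →  V:5 E:9  edges: 0-q->3 0-q->4 3-q->1 3-q->2 3-p->3 3-r->3 4-q->2 4-p->4 4-r->4
2. fire R2 via {0↦3, 1↦1}  →  V:5 E:8  edges: 0-q->3 0-q->4 3-q->2 3-p->3 3-r->3 4-q->2 4-p->4 4-r->4
3. fire R2 via {0↦3, 1↦2}  →  V:5 E:7  edges: 0-q->3 0-q->4 3-p->3 3-r->3 4-q->2 4-p->4 4-r->4
4. fire R0 via {0↦0, 1↦3}  →  V:4 E:4  edges: 0-q->4 4-q->2 4-p->4 4-r->4
5. fire R2 via {0↦4, 1↦2}  →  V:4 E:3  edges: 0-q->4 4-p->4 4-r->4
6. fire R0 via {0↦0, 1↦4}  →  V:3 E:0  edges: ∅
halt: no rule applies after step 6

Answer: 6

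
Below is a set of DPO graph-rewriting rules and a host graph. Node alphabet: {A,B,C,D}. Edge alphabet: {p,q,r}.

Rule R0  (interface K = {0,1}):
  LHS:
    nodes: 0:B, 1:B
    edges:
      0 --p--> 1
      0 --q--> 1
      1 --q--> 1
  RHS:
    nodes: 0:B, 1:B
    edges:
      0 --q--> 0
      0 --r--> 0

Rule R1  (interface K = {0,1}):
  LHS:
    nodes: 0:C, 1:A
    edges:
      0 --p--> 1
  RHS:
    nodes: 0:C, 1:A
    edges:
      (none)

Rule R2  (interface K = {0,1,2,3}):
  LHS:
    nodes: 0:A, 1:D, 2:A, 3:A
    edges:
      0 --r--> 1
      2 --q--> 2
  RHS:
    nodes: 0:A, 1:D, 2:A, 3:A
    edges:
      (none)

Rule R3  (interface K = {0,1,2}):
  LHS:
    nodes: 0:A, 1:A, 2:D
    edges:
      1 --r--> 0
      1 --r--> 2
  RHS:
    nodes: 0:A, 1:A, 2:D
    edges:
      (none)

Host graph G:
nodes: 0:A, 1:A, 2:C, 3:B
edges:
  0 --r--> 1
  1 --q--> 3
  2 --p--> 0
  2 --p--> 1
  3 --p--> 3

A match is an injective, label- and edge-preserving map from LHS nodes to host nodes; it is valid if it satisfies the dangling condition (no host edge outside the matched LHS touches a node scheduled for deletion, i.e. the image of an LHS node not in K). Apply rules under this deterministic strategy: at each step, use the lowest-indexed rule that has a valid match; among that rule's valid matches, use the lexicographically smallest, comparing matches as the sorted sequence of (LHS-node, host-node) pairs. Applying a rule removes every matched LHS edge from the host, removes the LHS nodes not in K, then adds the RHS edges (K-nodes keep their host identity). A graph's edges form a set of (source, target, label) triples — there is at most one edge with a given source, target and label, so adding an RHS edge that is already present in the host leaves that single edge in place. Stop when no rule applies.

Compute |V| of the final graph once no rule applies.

initial: |V|=4 |E|=5  E = 0-r->1 1-q->3 2-p->0 2-p->1 3-p->3
step 1: apply R1 at {0↦2, 1↦0}  → |V|=4 |E|=4  E = 0-r->1 1-q->3 2-p->1 3-p->3
step 2: apply R1 at {0↦2, 1↦1}  → |V|=4 |E|=3  E = 0-r->1 1-q->3 3-p->3
halt: no rule applies after step 2
NF nodes: {0:A, 1:A, 2:C, 3:B}

Answer: 4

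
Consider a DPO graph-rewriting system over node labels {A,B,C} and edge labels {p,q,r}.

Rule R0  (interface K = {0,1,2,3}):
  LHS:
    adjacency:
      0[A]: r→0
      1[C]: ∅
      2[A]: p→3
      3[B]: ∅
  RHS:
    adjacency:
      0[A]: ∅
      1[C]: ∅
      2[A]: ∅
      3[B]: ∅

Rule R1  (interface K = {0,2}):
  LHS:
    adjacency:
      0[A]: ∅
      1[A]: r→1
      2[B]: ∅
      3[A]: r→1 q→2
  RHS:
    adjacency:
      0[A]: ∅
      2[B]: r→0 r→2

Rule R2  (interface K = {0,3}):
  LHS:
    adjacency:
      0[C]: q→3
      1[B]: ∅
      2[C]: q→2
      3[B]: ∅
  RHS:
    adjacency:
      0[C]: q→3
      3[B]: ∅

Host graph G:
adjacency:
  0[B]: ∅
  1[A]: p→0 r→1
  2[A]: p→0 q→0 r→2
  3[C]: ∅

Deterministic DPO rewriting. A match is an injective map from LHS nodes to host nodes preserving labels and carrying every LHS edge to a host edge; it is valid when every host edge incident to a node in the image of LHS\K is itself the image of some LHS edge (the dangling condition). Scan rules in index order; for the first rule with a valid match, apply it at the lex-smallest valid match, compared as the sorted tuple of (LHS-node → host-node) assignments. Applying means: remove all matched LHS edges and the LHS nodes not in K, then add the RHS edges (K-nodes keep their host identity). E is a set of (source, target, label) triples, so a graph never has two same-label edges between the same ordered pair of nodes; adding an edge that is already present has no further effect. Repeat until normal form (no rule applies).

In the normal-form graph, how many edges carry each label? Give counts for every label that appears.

Answer: q:1

Rewrite trace:
[0] host  ⇒  4 nodes, 5 edges  {1-p->0 1-r->1 2-p->0 2-q->0 2-r->2}
[1] R0 @ {0↦1, 1↦3, 2↦2, 3↦0}  ⇒  4 nodes, 3 edges  {1-p->0 2-q->0 2-r->2}
[2] R0 @ {0↦2, 1↦3, 2↦1, 3↦0}  ⇒  4 nodes, 1 edges  {2-q->0}
final graph: no rule applies after step 2
NF edges: [(2, 0, 'q')]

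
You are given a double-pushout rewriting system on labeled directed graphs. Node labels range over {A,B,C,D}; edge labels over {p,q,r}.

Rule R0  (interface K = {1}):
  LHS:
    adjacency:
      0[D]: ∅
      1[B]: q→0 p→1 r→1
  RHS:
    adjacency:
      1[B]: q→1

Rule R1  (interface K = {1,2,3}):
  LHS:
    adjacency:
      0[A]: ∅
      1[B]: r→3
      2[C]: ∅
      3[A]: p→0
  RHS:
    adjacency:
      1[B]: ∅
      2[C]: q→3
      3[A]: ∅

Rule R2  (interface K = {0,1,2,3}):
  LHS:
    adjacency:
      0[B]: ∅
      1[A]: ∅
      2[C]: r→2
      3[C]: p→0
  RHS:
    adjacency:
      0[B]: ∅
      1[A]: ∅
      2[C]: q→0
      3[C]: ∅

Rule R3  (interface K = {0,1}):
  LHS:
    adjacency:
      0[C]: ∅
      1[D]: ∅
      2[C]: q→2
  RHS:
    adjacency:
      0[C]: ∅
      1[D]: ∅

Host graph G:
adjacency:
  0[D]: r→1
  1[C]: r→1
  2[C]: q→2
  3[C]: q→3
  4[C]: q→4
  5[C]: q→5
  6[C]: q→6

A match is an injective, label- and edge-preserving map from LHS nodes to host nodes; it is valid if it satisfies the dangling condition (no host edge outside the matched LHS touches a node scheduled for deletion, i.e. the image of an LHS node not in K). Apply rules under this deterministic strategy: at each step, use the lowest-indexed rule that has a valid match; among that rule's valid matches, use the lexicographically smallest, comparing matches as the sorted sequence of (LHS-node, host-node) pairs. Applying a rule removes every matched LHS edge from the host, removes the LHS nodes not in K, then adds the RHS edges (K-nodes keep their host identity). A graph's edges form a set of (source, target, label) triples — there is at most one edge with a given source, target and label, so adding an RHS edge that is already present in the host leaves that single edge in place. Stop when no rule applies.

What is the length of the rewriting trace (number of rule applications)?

initial: |V|=7 |E|=7  E = 0-r->1 1-r->1 2-q->2 3-q->3 4-q->4 5-q->5 6-q->6
step 1: apply R3 at {0↦1, 1↦0, 2↦2}  → |V|=6 |E|=6  E = 0-r->1 1-r->1 3-q->3 4-q->4 5-q->5 6-q->6
step 2: apply R3 at {0↦1, 1↦0, 2↦3}  → |V|=5 |E|=5  E = 0-r->1 1-r->1 4-q->4 5-q->5 6-q->6
step 3: apply R3 at {0↦1, 1↦0, 2↦4}  → |V|=4 |E|=4  E = 0-r->1 1-r->1 5-q->5 6-q->6
step 4: apply R3 at {0↦1, 1↦0, 2↦5}  → |V|=3 |E|=3  E = 0-r->1 1-r->1 6-q->6
step 5: apply R3 at {0↦1, 1↦0, 2↦6}  → |V|=2 |E|=2  E = 0-r->1 1-r->1
normal form: no rule applies after step 5

Answer: 5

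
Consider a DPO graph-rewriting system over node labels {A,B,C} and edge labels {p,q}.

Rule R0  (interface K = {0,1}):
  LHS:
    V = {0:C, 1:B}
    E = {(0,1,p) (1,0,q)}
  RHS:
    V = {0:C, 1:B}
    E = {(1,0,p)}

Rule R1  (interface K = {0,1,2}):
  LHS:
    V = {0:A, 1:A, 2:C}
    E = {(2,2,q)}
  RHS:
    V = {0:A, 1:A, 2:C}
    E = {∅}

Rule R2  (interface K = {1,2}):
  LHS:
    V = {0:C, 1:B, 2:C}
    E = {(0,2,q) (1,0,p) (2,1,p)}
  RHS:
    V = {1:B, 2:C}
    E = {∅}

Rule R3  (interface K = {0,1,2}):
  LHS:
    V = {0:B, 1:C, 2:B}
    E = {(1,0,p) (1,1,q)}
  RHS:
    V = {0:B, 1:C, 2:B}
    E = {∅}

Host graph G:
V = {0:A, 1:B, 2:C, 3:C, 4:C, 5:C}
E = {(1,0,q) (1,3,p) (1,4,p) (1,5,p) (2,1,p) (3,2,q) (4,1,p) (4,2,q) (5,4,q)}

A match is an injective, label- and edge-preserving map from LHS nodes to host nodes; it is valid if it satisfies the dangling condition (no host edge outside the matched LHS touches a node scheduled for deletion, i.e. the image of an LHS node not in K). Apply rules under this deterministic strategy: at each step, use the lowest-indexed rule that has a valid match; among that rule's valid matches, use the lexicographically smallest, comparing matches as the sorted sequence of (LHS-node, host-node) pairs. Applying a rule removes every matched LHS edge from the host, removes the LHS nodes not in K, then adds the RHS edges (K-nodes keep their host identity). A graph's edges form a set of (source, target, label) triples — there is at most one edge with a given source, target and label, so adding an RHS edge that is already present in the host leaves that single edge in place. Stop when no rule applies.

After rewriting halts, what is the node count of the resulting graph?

Answer: 4

Rewrite trace:
[0] host  ⇒  6 nodes, 9 edges  {1-q->0 1-p->3 1-p->4 1-p->5 2-p->1 3-q->2 4-p->1 4-q->2 5-q->4}
[1] R2 @ {0↦3, 1↦1, 2↦2}  ⇒  5 nodes, 6 edges  {1-q->0 1-p->4 1-p->5 4-p->1 4-q->2 5-q->4}
[2] R2 @ {0↦5, 1↦1, 2↦4}  ⇒  4 nodes, 3 edges  {1-q->0 1-p->4 4-q->2}
normal form: no rule applies after step 2
NF nodes: {0:A, 1:B, 2:C, 4:C}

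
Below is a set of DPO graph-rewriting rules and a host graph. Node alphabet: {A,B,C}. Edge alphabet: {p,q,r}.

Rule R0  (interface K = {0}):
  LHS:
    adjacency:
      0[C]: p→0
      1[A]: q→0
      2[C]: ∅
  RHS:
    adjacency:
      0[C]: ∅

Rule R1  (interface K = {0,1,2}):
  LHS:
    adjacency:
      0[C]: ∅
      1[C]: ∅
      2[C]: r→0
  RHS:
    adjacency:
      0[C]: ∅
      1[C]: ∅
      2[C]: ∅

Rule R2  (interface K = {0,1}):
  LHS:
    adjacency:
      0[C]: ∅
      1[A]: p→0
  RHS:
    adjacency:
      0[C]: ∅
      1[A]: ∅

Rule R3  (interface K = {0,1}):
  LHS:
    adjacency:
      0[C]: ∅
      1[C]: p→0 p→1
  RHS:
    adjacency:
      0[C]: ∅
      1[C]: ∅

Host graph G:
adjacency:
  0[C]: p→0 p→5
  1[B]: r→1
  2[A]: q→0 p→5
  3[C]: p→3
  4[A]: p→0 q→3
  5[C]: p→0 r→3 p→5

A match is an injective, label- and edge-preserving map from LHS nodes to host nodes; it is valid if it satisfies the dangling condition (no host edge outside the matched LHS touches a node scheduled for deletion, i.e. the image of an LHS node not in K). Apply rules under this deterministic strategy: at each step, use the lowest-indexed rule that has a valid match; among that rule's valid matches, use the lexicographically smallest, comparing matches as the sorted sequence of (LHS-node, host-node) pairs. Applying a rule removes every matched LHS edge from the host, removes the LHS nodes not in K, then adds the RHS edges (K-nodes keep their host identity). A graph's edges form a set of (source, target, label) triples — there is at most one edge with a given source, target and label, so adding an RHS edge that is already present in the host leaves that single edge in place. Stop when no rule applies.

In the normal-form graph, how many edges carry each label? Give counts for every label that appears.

Answer: q:1 r:1

Rewrite trace:
initial: |V|=6 |E|=11  E = 0-p->0 0-p->5 1-r->1 2-q->0 2-p->5 3-p->3 4-p->0 4-q->3 5-p->0 5-r->3 5-p->5
step 1: apply R1 at {0↦3, 1↦0, 2↦5}  → |V|=6 |E|=10  E = 0-p->0 0-p->5 1-r->1 2-q->0 2-p->5 3-p->3 4-p->0 4-q->3 5-p->0 5-p->5
step 2: apply R2 at {0↦0, 1↦4}  → |V|=6 |E|=9  E = 0-p->0 0-p->5 1-r->1 2-q->0 2-p->5 3-p->3 4-q->3 5-p->0 5-p->5
step 3: apply R2 at {0↦5, 1↦2}  → |V|=6 |E|=8  E = 0-p->0 0-p->5 1-r->1 2-q->0 3-p->3 4-q->3 5-p->0 5-p->5
step 4: apply R3 at {0↦0, 1↦5}  → |V|=6 |E|=6  E = 0-p->0 0-p->5 1-r->1 2-q->0 3-p->3 4-q->3
step 5: apply R3 at {0↦5, 1↦0}  → |V|=6 |E|=4  E = 1-r->1 2-q->0 3-p->3 4-q->3
step 6: apply R0 at {0↦3, 1↦4, 2↦5}  → |V|=4 |E|=2  E = 1-r->1 2-q->0
final graph: no rule applies after step 6
NF edges: [(1, 1, 'r'), (2, 0, 'q')]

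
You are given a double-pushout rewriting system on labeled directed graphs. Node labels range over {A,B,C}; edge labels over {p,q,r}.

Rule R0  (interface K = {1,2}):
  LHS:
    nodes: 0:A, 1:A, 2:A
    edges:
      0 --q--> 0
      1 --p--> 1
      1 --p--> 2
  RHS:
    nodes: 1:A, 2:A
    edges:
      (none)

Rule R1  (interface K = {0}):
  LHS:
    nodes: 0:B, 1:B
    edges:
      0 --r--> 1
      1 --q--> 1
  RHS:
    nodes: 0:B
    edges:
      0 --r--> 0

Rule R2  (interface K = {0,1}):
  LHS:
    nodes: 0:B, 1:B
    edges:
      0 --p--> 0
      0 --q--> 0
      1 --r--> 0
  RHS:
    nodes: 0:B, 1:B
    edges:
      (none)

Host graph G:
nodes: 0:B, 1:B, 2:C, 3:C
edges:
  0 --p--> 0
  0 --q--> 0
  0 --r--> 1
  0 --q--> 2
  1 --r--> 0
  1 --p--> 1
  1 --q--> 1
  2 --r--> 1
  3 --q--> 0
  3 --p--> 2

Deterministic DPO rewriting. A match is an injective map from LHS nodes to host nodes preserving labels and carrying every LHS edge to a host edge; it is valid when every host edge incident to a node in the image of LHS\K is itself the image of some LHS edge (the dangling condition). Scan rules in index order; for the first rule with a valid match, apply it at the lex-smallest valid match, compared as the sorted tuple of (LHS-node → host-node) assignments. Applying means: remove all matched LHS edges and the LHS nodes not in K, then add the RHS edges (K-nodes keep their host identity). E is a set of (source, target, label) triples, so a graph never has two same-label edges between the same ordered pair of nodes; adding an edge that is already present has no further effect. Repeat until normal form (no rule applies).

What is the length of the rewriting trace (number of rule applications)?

Answer: 2

Rewrite trace:
[0] host  ⇒  4 nodes, 10 edges  {0-p->0 0-q->0 0-r->1 0-q->2 1-r->0 1-p->1 1-q->1 2-r->1 3-q->0 3-p->2}
[1] R2 @ {0↦0, 1↦1}  ⇒  4 nodes, 7 edges  {0-r->1 0-q->2 1-p->1 1-q->1 2-r->1 3-q->0 3-p->2}
[2] R2 @ {0↦1, 1↦0}  ⇒  4 nodes, 4 edges  {0-q->2 2-r->1 3-q->0 3-p->2}
halt: no rule applies after step 2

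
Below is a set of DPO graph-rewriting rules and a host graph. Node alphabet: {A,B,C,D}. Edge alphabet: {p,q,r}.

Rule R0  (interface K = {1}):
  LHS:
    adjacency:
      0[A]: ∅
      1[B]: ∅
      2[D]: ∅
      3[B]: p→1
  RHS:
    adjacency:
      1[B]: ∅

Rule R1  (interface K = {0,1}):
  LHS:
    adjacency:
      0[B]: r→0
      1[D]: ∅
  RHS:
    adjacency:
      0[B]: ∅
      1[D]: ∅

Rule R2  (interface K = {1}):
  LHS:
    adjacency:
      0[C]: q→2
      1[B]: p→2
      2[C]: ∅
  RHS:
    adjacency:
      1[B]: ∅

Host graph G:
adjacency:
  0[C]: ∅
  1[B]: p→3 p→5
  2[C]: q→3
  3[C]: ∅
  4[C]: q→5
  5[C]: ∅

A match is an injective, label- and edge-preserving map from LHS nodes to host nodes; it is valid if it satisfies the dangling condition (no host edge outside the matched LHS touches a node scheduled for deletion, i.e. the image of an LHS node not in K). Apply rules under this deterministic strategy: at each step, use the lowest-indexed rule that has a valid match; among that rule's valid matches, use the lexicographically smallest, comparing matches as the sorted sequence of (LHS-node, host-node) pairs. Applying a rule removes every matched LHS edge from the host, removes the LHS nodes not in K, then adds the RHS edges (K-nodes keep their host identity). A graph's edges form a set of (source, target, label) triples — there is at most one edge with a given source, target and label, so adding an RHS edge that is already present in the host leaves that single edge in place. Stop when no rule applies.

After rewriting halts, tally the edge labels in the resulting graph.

Answer: (no edges)

Steps:
[0] host  ⇒  6 nodes, 4 edges  {1-p->3 1-p->5 2-q->3 4-q->5}
[1] R2 @ {0↦2, 1↦1, 2↦3}  ⇒  4 nodes, 2 edges  {1-p->5 4-q->5}
[2] R2 @ {0↦4, 1↦1, 2↦5}  ⇒  2 nodes, 0 edges  {∅}
final graph: no rule applies after step 2
NF edges: []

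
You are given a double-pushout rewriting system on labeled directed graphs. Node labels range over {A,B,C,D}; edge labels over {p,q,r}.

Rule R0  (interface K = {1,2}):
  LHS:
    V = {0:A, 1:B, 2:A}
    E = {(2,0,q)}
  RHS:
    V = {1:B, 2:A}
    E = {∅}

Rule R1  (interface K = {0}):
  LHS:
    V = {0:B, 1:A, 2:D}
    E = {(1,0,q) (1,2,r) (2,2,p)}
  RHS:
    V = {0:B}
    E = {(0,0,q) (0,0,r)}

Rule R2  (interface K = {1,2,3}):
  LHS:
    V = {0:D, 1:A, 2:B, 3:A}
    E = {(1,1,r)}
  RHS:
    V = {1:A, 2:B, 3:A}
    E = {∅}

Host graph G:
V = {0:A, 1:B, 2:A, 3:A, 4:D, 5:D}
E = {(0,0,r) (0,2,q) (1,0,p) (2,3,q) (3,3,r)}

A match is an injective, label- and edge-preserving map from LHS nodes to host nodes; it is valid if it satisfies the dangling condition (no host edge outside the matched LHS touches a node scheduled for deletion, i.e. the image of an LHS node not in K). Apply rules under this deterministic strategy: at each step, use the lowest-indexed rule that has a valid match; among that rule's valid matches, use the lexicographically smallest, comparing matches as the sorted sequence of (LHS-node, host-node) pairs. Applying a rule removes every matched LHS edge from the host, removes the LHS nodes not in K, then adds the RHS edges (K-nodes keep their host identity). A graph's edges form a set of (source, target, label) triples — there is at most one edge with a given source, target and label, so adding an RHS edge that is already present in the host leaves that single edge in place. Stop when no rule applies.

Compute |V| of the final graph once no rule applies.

[0] host  ⇒  6 nodes, 5 edges  {0-r->0 0-q->2 1-p->0 2-q->3 3-r->3}
[1] R2 @ {0↦4, 1↦0, 2↦1, 3↦2}  ⇒  5 nodes, 4 edges  {0-q->2 1-p->0 2-q->3 3-r->3}
[2] R2 @ {0↦5, 1↦3, 2↦1, 3↦0}  ⇒  4 nodes, 3 edges  {0-q->2 1-p->0 2-q->3}
[3] R0 @ {0↦3, 1↦1, 2↦2}  ⇒  3 nodes, 2 edges  {0-q->2 1-p->0}
[4] R0 @ {0↦2, 1↦1, 2↦0}  ⇒  2 nodes, 1 edges  {1-p->0}
final graph: no rule applies after step 4
NF nodes: {0:A, 1:B}

Answer: 2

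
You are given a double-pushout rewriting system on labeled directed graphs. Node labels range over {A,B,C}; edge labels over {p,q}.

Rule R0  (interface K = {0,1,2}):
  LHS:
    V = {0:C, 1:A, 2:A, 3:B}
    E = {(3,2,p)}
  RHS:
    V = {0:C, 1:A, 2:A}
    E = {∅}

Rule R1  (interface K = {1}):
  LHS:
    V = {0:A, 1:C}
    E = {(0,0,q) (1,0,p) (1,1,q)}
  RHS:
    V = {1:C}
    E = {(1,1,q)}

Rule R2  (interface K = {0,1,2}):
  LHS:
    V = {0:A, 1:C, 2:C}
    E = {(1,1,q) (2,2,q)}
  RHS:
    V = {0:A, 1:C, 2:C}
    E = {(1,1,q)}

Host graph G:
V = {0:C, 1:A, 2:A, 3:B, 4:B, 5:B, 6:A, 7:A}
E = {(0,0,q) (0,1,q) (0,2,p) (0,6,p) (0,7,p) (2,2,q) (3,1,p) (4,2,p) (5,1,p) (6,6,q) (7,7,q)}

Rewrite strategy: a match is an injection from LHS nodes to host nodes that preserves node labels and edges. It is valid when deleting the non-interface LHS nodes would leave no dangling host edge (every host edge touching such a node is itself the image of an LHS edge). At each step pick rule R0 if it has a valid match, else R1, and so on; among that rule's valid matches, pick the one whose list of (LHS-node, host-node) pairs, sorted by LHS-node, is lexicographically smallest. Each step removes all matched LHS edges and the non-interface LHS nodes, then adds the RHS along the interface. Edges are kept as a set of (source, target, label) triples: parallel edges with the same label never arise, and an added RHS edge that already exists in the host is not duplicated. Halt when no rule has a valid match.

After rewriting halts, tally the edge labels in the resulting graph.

start.  V:8 E:11  edges: 0-q->0 0-q->1 0-p->2 0-p->6 0-p->7 2-q->2 3-p->1 4-p->2 5-p->1 6-q->6 7-q->7
1. fire R0 via {0↦0, 1↦1, 2↦2, 3↦4}  →  V:7 E:10  edges: 0-q->0 0-q->1 0-p->2 0-p->6 0-p->7 2-q->2 3-p->1 5-p->1 6-q->6 7-q->7
2. fire R0 via {0↦0, 1↦2, 2↦1, 3↦3}  →  V:6 E:9  edges: 0-q->0 0-q->1 0-p->2 0-p->6 0-p->7 2-q->2 5-p->1 6-q->6 7-q->7
3. fire R0 via {0↦0, 1↦2, 2↦1, 3↦5}  →  V:5 E:8  edges: 0-q->0 0-q->1 0-p->2 0-p->6 0-p->7 2-q->2 6-q->6 7-q->7
4. fire R1 via {0↦2, 1↦0}  →  V:4 E:6  edges: 0-q->0 0-q->1 0-p->6 0-p->7 6-q->6 7-q->7
5. fire R1 via {0↦6, 1↦0}  →  V:3 E:4  edges: 0-q->0 0-q->1 0-p->7 7-q->7
6. fire R1 via {0↦7, 1↦0}  →  V:2 E:2  edges: 0-q->0 0-q->1
final graph: no rule applies after step 6
NF edges: [(0, 0, 'q'), (0, 1, 'q')]

Answer: q:2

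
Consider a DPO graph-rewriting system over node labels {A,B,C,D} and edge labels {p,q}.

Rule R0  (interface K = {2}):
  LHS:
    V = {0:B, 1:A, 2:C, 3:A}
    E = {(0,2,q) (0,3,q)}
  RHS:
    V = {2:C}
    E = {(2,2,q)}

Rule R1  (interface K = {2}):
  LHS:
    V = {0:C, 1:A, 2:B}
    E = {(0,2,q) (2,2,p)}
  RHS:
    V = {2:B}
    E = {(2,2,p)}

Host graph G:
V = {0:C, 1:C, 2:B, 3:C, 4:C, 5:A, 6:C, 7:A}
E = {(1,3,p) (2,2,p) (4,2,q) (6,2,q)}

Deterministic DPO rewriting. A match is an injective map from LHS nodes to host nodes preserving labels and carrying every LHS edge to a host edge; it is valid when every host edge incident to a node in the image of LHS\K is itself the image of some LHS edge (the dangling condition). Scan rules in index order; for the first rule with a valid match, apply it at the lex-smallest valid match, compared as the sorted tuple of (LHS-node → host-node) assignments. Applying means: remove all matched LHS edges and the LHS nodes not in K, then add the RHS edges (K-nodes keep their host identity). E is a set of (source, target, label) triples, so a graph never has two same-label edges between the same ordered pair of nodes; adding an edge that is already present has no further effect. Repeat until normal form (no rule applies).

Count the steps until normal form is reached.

Answer: 2

Derivation:
[0] host  ⇒  8 nodes, 4 edges  {1-p->3 2-p->2 4-q->2 6-q->2}
[1] R1 @ {0↦4, 1↦5, 2↦2}  ⇒  6 nodes, 3 edges  {1-p->3 2-p->2 6-q->2}
[2] R1 @ {0↦6, 1↦7, 2↦2}  ⇒  4 nodes, 2 edges  {1-p->3 2-p->2}
final graph: no rule applies after step 2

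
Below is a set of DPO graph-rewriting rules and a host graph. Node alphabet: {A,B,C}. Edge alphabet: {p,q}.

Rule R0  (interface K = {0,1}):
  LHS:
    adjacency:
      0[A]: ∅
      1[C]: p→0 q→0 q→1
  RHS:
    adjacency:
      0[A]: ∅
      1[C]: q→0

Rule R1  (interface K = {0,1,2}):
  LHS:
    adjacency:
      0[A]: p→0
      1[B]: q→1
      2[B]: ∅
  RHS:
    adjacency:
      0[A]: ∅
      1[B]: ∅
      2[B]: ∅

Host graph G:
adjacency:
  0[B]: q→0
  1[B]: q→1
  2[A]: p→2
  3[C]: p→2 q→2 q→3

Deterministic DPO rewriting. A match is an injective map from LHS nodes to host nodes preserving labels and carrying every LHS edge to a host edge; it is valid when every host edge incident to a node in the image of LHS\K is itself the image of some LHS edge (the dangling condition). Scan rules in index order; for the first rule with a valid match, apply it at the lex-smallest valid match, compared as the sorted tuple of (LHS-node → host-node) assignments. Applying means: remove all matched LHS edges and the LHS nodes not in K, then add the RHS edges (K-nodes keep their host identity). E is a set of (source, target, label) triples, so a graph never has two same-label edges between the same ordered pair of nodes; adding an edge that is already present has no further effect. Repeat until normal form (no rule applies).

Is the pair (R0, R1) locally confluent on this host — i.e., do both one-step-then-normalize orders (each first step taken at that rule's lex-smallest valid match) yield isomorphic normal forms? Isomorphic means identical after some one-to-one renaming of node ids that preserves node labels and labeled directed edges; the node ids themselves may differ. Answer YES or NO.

branch R0-first: apply at {0↦2, 1↦3} → |E|=4, then 1 more step(s) → NF |V|=4 |E|=2 V={0:B, 1:B, 2:A, 3:C} E=1-q->1 3-q->2
branch R1-first: apply at {0↦2, 1↦0, 2↦1} → |E|=4, then 1 more step(s) → NF |V|=4 |E|=2 V={0:B, 1:B, 2:A, 3:C} E=1-q->1 3-q->2
graphs isomorphic (equal up to label-preserving node renaming)

Answer: YES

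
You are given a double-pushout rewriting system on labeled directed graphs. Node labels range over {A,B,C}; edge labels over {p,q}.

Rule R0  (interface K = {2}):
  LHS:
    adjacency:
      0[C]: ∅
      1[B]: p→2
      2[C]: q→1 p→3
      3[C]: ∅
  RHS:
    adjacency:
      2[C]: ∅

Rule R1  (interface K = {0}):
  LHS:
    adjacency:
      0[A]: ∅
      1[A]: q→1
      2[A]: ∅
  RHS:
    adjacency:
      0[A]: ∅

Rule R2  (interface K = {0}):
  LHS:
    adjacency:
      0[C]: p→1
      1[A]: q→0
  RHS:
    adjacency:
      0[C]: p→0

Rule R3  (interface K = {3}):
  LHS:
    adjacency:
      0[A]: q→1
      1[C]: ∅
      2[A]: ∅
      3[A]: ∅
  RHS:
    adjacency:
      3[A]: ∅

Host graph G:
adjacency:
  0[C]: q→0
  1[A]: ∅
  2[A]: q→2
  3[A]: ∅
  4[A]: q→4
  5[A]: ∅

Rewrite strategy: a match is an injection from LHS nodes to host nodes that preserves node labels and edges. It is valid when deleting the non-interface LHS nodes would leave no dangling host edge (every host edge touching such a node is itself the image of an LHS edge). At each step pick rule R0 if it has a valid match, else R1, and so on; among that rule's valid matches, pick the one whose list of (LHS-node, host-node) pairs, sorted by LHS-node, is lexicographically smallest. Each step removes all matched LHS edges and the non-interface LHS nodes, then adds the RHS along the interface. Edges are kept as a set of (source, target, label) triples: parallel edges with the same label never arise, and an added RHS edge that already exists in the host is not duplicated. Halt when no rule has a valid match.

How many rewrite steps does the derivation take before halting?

Answer: 2

Rewrite trace:
initial: |V|=6 |E|=3  E = 0-q->0 2-q->2 4-q->4
step 1: apply R1 at {0↦1, 1↦2, 2↦3}  → |V|=4 |E|=2  E = 0-q->0 4-q->4
step 2: apply R1 at {0↦1, 1↦4, 2↦5}  → |V|=2 |E|=1  E = 0-q->0
final graph: no rule applies after step 2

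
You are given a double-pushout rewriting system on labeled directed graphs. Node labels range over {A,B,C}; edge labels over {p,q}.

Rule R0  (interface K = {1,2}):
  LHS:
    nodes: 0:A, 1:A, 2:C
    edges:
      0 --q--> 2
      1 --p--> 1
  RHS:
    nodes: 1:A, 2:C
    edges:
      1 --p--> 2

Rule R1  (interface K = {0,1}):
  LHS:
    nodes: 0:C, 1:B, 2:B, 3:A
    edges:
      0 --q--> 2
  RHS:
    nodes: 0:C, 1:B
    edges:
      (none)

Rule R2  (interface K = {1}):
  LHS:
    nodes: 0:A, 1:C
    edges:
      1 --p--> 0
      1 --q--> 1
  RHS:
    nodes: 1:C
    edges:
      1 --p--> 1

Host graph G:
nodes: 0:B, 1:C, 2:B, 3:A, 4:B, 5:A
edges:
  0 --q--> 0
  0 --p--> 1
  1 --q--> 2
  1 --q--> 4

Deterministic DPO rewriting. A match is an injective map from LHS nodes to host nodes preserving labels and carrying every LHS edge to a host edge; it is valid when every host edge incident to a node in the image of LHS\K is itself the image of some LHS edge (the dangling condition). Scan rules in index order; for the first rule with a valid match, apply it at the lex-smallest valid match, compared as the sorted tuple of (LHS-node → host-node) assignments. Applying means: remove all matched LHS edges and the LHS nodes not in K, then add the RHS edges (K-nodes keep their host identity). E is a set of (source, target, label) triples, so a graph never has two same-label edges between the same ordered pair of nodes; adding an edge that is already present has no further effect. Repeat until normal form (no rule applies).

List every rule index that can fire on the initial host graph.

R0: no valid match — LHS pattern not found
R1: 8 valid matches — {0↦1, 1↦0, 2↦2, 3↦3}, {0↦1, 1↦0, 2↦2, 3↦5}, {0↦1, 1↦0, 2↦4, 3↦3} (+5 more)
R2: no valid match — LHS pattern not found

Answer: [R1]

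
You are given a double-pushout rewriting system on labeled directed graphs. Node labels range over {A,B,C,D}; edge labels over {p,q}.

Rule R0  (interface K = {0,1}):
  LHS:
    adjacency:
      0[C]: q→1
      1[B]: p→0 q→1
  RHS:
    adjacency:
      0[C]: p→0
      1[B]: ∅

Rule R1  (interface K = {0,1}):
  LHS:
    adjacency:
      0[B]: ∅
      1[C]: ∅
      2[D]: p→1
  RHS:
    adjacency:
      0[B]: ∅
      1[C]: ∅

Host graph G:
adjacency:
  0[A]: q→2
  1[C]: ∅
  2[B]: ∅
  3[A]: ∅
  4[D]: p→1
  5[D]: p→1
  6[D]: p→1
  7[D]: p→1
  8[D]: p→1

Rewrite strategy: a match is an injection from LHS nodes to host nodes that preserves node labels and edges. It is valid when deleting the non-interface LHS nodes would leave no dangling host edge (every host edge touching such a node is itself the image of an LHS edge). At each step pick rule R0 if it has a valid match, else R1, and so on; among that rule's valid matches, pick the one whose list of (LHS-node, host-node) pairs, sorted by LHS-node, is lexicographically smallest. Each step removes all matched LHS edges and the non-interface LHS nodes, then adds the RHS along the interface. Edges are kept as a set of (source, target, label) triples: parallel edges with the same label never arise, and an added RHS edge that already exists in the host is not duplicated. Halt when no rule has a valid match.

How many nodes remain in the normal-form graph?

start.  V:9 E:6  edges: 0-q->2 4-p->1 5-p->1 6-p->1 7-p->1 8-p->1
1. fire R1 via {0↦2, 1↦1, 2↦4}  →  V:8 E:5  edges: 0-q->2 5-p->1 6-p->1 7-p->1 8-p->1
2. fire R1 via {0↦2, 1↦1, 2↦5}  →  V:7 E:4  edges: 0-q->2 6-p->1 7-p->1 8-p->1
3. fire R1 via {0↦2, 1↦1, 2↦6}  →  V:6 E:3  edges: 0-q->2 7-p->1 8-p->1
4. fire R1 via {0↦2, 1↦1, 2↦7}  →  V:5 E:2  edges: 0-q->2 8-p->1
5. fire R1 via {0↦2, 1↦1, 2↦8}  →  V:4 E:1  edges: 0-q->2
halt: no rule applies after step 5
NF nodes: {0:A, 1:C, 2:B, 3:A}

Answer: 4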